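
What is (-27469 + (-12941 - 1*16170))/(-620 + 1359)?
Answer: -56580/739 ≈ -76.563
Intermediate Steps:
(-27469 + (-12941 - 1*16170))/(-620 + 1359) = (-27469 + (-12941 - 16170))/739 = (-27469 - 29111)*(1/739) = -56580*1/739 = -56580/739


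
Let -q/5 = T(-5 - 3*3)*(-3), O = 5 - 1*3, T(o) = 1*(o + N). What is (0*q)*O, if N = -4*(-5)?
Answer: 0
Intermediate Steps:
N = 20
T(o) = 20 + o (T(o) = 1*(o + 20) = 1*(20 + o) = 20 + o)
O = 2 (O = 5 - 3 = 2)
q = 90 (q = -5*(20 + (-5 - 3*3))*(-3) = -5*(20 + (-5 - 9))*(-3) = -5*(20 - 14)*(-3) = -30*(-3) = -5*(-18) = 90)
(0*q)*O = (0*90)*2 = 0*2 = 0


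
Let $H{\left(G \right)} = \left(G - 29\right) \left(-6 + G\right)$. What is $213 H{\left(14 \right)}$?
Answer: $-25560$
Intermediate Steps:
$H{\left(G \right)} = \left(-29 + G\right) \left(-6 + G\right)$
$213 H{\left(14 \right)} = 213 \left(174 + 14^{2} - 490\right) = 213 \left(174 + 196 - 490\right) = 213 \left(-120\right) = -25560$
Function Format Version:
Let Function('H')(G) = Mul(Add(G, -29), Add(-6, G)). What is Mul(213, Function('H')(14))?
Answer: -25560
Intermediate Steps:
Function('H')(G) = Mul(Add(-29, G), Add(-6, G))
Mul(213, Function('H')(14)) = Mul(213, Add(174, Pow(14, 2), Mul(-35, 14))) = Mul(213, Add(174, 196, -490)) = Mul(213, -120) = -25560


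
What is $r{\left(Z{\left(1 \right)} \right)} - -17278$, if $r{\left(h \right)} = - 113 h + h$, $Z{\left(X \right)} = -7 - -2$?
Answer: $17838$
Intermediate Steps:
$Z{\left(X \right)} = -5$ ($Z{\left(X \right)} = -7 + 2 = -5$)
$r{\left(h \right)} = - 112 h$
$r{\left(Z{\left(1 \right)} \right)} - -17278 = \left(-112\right) \left(-5\right) - -17278 = 560 + 17278 = 17838$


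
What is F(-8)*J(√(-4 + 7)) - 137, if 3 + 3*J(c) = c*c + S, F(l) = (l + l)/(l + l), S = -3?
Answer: -138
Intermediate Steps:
F(l) = 1 (F(l) = (2*l)/((2*l)) = (2*l)*(1/(2*l)) = 1)
J(c) = -2 + c²/3 (J(c) = -1 + (c*c - 3)/3 = -1 + (c² - 3)/3 = -1 + (-3 + c²)/3 = -1 + (-1 + c²/3) = -2 + c²/3)
F(-8)*J(√(-4 + 7)) - 137 = 1*(-2 + (√(-4 + 7))²/3) - 137 = 1*(-2 + (√3)²/3) - 137 = 1*(-2 + (⅓)*3) - 137 = 1*(-2 + 1) - 137 = 1*(-1) - 137 = -1 - 137 = -138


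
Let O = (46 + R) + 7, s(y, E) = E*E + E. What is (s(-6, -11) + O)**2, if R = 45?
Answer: 43264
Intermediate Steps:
s(y, E) = E + E**2 (s(y, E) = E**2 + E = E + E**2)
O = 98 (O = (46 + 45) + 7 = 91 + 7 = 98)
(s(-6, -11) + O)**2 = (-11*(1 - 11) + 98)**2 = (-11*(-10) + 98)**2 = (110 + 98)**2 = 208**2 = 43264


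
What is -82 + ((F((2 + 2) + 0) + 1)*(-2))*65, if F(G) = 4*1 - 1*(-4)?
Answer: -1252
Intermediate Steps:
F(G) = 8 (F(G) = 4 + 4 = 8)
-82 + ((F((2 + 2) + 0) + 1)*(-2))*65 = -82 + ((8 + 1)*(-2))*65 = -82 + (9*(-2))*65 = -82 - 18*65 = -82 - 1170 = -1252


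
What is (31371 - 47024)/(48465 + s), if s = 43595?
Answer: -15653/92060 ≈ -0.17003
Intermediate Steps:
(31371 - 47024)/(48465 + s) = (31371 - 47024)/(48465 + 43595) = -15653/92060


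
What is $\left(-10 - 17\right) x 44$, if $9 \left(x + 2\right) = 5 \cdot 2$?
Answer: $1056$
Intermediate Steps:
$x = - \frac{8}{9}$ ($x = -2 + \frac{5 \cdot 2}{9} = -2 + \frac{1}{9} \cdot 10 = -2 + \frac{10}{9} = - \frac{8}{9} \approx -0.88889$)
$\left(-10 - 17\right) x 44 = \left(-10 - 17\right) \left(- \frac{8}{9}\right) 44 = \left(-27\right) \left(- \frac{8}{9}\right) 44 = 24 \cdot 44 = 1056$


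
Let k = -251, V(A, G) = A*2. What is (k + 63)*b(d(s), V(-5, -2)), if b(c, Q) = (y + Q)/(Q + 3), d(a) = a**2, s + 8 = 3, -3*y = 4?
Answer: -6392/21 ≈ -304.38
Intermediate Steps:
V(A, G) = 2*A
y = -4/3 (y = -1/3*4 = -4/3 ≈ -1.3333)
s = -5 (s = -8 + 3 = -5)
b(c, Q) = (-4/3 + Q)/(3 + Q) (b(c, Q) = (-4/3 + Q)/(Q + 3) = (-4/3 + Q)/(3 + Q))
(k + 63)*b(d(s), V(-5, -2)) = (-251 + 63)*((-4/3 + 2*(-5))/(3 + 2*(-5))) = -188*(-4/3 - 10)/(3 - 10) = -188*(-34)/((-7)*3) = -(-188)*(-34)/(7*3) = -188*34/21 = -6392/21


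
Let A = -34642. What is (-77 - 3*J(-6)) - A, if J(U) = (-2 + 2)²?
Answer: 34565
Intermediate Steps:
J(U) = 0 (J(U) = 0² = 0)
(-77 - 3*J(-6)) - A = (-77 - 3*0) - 1*(-34642) = (-77 + 0) + 34642 = -77 + 34642 = 34565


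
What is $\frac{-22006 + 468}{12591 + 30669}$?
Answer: $- \frac{10769}{21630} \approx -0.49787$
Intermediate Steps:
$\frac{-22006 + 468}{12591 + 30669} = - \frac{21538}{43260} = \left(-21538\right) \frac{1}{43260} = - \frac{10769}{21630}$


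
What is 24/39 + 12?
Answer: 164/13 ≈ 12.615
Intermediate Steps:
24/39 + 12 = 24*(1/39) + 12 = 8/13 + 12 = 164/13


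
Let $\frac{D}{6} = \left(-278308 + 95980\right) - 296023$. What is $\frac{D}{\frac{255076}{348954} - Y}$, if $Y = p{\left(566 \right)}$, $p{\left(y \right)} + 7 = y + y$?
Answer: $\frac{500767484562}{196159087} \approx 2552.9$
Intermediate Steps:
$p{\left(y \right)} = -7 + 2 y$ ($p{\left(y \right)} = -7 + \left(y + y\right) = -7 + 2 y$)
$Y = 1125$ ($Y = -7 + 2 \cdot 566 = -7 + 1132 = 1125$)
$D = -2870106$ ($D = 6 \left(\left(-278308 + 95980\right) - 296023\right) = 6 \left(-182328 - 296023\right) = 6 \left(-478351\right) = -2870106$)
$\frac{D}{\frac{255076}{348954} - Y} = - \frac{2870106}{\frac{255076}{348954} - 1125} = - \frac{2870106}{255076 \cdot \frac{1}{348954} - 1125} = - \frac{2870106}{\frac{127538}{174477} - 1125} = - \frac{2870106}{- \frac{196159087}{174477}} = \left(-2870106\right) \left(- \frac{174477}{196159087}\right) = \frac{500767484562}{196159087}$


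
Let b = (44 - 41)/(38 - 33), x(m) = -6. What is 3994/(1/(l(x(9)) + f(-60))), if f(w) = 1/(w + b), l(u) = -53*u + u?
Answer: 370080046/297 ≈ 1.2461e+6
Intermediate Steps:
l(u) = -52*u
b = ⅗ (b = 3/5 = 3*(⅕) = ⅗ ≈ 0.60000)
f(w) = 1/(⅗ + w) (f(w) = 1/(w + ⅗) = 1/(⅗ + w))
3994/(1/(l(x(9)) + f(-60))) = 3994/(1/(-52*(-6) + 5/(3 + 5*(-60)))) = 3994/(1/(312 + 5/(3 - 300))) = 3994/(1/(312 + 5/(-297))) = 3994/(1/(312 + 5*(-1/297))) = 3994/(1/(312 - 5/297)) = 3994/(1/(92659/297)) = 3994/(297/92659) = 3994*(92659/297) = 370080046/297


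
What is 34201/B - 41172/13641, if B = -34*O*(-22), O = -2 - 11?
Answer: -288964123/44215028 ≈ -6.5354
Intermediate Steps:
O = -13
B = -9724 (B = -34*(-13)*(-22) = 442*(-22) = -9724)
34201/B - 41172/13641 = 34201/(-9724) - 41172/13641 = 34201*(-1/9724) - 41172*1/13641 = -34201/9724 - 13724/4547 = -288964123/44215028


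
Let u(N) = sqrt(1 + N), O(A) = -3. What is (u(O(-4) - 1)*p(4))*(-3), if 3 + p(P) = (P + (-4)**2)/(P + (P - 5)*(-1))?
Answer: -3*I*sqrt(3) ≈ -5.1962*I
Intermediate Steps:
p(P) = 1/5 + P/5 (p(P) = -3 + (P + (-4)**2)/(P + (P - 5)*(-1)) = -3 + (P + 16)/(P + (-5 + P)*(-1)) = -3 + (16 + P)/(P + (5 - P)) = -3 + (16 + P)/5 = -3 + (16 + P)*(1/5) = -3 + (16/5 + P/5) = 1/5 + P/5)
(u(O(-4) - 1)*p(4))*(-3) = (sqrt(1 + (-3 - 1))*(1/5 + (1/5)*4))*(-3) = (sqrt(1 - 4)*(1/5 + 4/5))*(-3) = (sqrt(-3)*1)*(-3) = ((I*sqrt(3))*1)*(-3) = (I*sqrt(3))*(-3) = -3*I*sqrt(3)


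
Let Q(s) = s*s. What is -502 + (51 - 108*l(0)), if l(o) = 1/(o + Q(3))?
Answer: -463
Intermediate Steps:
Q(s) = s²
l(o) = 1/(9 + o) (l(o) = 1/(o + 3²) = 1/(o + 9) = 1/(9 + o))
-502 + (51 - 108*l(0)) = -502 + (51 - 108/(9 + 0)) = -502 + (51 - 108/9) = -502 + (51 - 108*⅑) = -502 + (51 - 12) = -502 + 39 = -463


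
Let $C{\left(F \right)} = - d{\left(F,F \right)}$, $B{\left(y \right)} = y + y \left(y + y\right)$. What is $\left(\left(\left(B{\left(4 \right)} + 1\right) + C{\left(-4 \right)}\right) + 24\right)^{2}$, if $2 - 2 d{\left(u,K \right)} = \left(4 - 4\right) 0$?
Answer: $3600$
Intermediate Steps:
$d{\left(u,K \right)} = 1$ ($d{\left(u,K \right)} = 1 - \frac{\left(4 - 4\right) 0}{2} = 1 - \frac{0 \cdot 0}{2} = 1 - 0 = 1 + 0 = 1$)
$B{\left(y \right)} = y + 2 y^{2}$ ($B{\left(y \right)} = y + y 2 y = y + 2 y^{2}$)
$C{\left(F \right)} = -1$ ($C{\left(F \right)} = \left(-1\right) 1 = -1$)
$\left(\left(\left(B{\left(4 \right)} + 1\right) + C{\left(-4 \right)}\right) + 24\right)^{2} = \left(\left(\left(4 \left(1 + 2 \cdot 4\right) + 1\right) - 1\right) + 24\right)^{2} = \left(\left(\left(4 \left(1 + 8\right) + 1\right) - 1\right) + 24\right)^{2} = \left(\left(\left(4 \cdot 9 + 1\right) - 1\right) + 24\right)^{2} = \left(\left(\left(36 + 1\right) - 1\right) + 24\right)^{2} = \left(\left(37 - 1\right) + 24\right)^{2} = \left(36 + 24\right)^{2} = 60^{2} = 3600$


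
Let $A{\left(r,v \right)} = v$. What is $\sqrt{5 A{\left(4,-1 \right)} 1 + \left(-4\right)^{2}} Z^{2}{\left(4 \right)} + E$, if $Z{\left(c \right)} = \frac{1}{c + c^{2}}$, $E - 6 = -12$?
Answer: $-6 + \frac{\sqrt{11}}{400} \approx -5.9917$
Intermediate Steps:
$E = -6$ ($E = 6 - 12 = -6$)
$\sqrt{5 A{\left(4,-1 \right)} 1 + \left(-4\right)^{2}} Z^{2}{\left(4 \right)} + E = \sqrt{5 \left(-1\right) 1 + \left(-4\right)^{2}} \left(\frac{1}{4 \left(1 + 4\right)}\right)^{2} - 6 = \sqrt{\left(-5\right) 1 + 16} \left(\frac{1}{4 \cdot 5}\right)^{2} - 6 = \sqrt{-5 + 16} \left(\frac{1}{4} \cdot \frac{1}{5}\right)^{2} - 6 = \frac{\sqrt{11}}{400} - 6 = -6 + \frac{\sqrt{11}}{400}$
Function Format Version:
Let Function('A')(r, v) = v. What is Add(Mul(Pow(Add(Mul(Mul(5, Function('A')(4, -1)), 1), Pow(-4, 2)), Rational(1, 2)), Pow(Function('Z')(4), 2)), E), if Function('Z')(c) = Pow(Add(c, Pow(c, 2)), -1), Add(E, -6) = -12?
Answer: Add(-6, Mul(Rational(1, 400), Pow(11, Rational(1, 2)))) ≈ -5.9917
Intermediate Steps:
E = -6 (E = Add(6, -12) = -6)
Add(Mul(Pow(Add(Mul(Mul(5, Function('A')(4, -1)), 1), Pow(-4, 2)), Rational(1, 2)), Pow(Function('Z')(4), 2)), E) = Add(Mul(Pow(Add(Mul(Mul(5, -1), 1), Pow(-4, 2)), Rational(1, 2)), Pow(Mul(Pow(4, -1), Pow(Add(1, 4), -1)), 2)), -6) = Add(Mul(Pow(Add(Mul(-5, 1), 16), Rational(1, 2)), Pow(Mul(Rational(1, 4), Pow(5, -1)), 2)), -6) = Add(Mul(Pow(Add(-5, 16), Rational(1, 2)), Pow(Mul(Rational(1, 4), Rational(1, 5)), 2)), -6) = Add(Mul(Pow(11, Rational(1, 2)), Pow(Rational(1, 20), 2)), -6) = Add(Mul(Pow(11, Rational(1, 2)), Rational(1, 400)), -6) = Add(Mul(Rational(1, 400), Pow(11, Rational(1, 2))), -6) = Add(-6, Mul(Rational(1, 400), Pow(11, Rational(1, 2))))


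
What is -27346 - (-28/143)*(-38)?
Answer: -3911542/143 ≈ -27353.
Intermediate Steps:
-27346 - (-28/143)*(-38) = -27346 - (-28*1/143)*(-38) = -27346 - (-28)*(-38)/143 = -27346 - 1*1064/143 = -27346 - 1064/143 = -3911542/143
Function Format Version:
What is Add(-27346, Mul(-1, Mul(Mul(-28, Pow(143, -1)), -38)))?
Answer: Rational(-3911542, 143) ≈ -27353.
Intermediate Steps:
Add(-27346, Mul(-1, Mul(Mul(-28, Pow(143, -1)), -38))) = Add(-27346, Mul(-1, Mul(Mul(-28, Rational(1, 143)), -38))) = Add(-27346, Mul(-1, Mul(Rational(-28, 143), -38))) = Add(-27346, Mul(-1, Rational(1064, 143))) = Add(-27346, Rational(-1064, 143)) = Rational(-3911542, 143)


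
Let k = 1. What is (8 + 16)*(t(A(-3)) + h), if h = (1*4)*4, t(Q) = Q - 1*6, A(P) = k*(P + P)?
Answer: 96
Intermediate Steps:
A(P) = 2*P (A(P) = 1*(P + P) = 1*(2*P) = 2*P)
t(Q) = -6 + Q (t(Q) = Q - 6 = -6 + Q)
h = 16 (h = 4*4 = 16)
(8 + 16)*(t(A(-3)) + h) = (8 + 16)*((-6 + 2*(-3)) + 16) = 24*((-6 - 6) + 16) = 24*(-12 + 16) = 24*4 = 96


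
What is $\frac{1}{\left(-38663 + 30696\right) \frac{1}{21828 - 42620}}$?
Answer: $\frac{20792}{7967} \approx 2.6098$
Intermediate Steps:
$\frac{1}{\left(-38663 + 30696\right) \frac{1}{21828 - 42620}} = \frac{1}{\left(-7967\right) \frac{1}{-20792}} = \frac{1}{\left(-7967\right) \left(- \frac{1}{20792}\right)} = \frac{1}{\frac{7967}{20792}} = \frac{20792}{7967}$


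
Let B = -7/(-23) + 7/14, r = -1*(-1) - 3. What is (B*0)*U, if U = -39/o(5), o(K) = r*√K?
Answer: 0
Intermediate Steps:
r = -2 (r = 1 - 3 = -2)
o(K) = -2*√K
B = 37/46 (B = -7*(-1/23) + 7*(1/14) = 7/23 + ½ = 37/46 ≈ 0.80435)
U = 39*√5/10 (U = -39*(-√5/10) = -(-39)*√5/10 = 39*√5/10 ≈ 8.7207)
(B*0)*U = ((37/46)*0)*(39*√5/10) = 0*(39*√5/10) = 0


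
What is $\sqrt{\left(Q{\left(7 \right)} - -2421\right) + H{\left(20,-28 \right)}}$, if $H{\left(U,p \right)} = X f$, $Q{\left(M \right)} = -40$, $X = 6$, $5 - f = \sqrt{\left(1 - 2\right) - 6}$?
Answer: $\sqrt{2411 - 6 i \sqrt{7}} \approx 49.102 - 0.1616 i$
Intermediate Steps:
$f = 5 - i \sqrt{7}$ ($f = 5 - \sqrt{\left(1 - 2\right) - 6} = 5 - \sqrt{-1 - 6} = 5 - \sqrt{-7} = 5 - i \sqrt{7} \approx 5.0 - 2.6458 i$)
$H{\left(U,p \right)} = 30 - 6 i \sqrt{7}$ ($H{\left(U,p \right)} = 6 \left(5 - i \sqrt{7}\right) = 30 - 6 i \sqrt{7}$)
$\sqrt{\left(Q{\left(7 \right)} - -2421\right) + H{\left(20,-28 \right)}} = \sqrt{\left(-40 - -2421\right) + \left(30 - 6 i \sqrt{7}\right)} = \sqrt{\left(-40 + 2421\right) + \left(30 - 6 i \sqrt{7}\right)} = \sqrt{2381 + \left(30 - 6 i \sqrt{7}\right)} = \sqrt{2411 - 6 i \sqrt{7}}$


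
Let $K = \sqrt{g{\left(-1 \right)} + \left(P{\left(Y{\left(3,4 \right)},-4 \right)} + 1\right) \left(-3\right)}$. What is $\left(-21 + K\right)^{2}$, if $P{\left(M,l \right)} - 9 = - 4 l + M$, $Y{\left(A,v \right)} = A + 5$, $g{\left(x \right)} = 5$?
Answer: $\left(21 - i \sqrt{97}\right)^{2} \approx 344.0 - 413.65 i$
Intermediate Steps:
$Y{\left(A,v \right)} = 5 + A$
$P{\left(M,l \right)} = 9 + M - 4 l$ ($P{\left(M,l \right)} = 9 + \left(- 4 l + M\right) = 9 + \left(M - 4 l\right) = 9 + M - 4 l$)
$K = i \sqrt{97}$ ($K = \sqrt{5 + \left(\left(9 + \left(5 + 3\right) - -16\right) + 1\right) \left(-3\right)} = \sqrt{5 + \left(\left(9 + 8 + 16\right) + 1\right) \left(-3\right)} = \sqrt{5 + \left(33 + 1\right) \left(-3\right)} = \sqrt{5 + 34 \left(-3\right)} = \sqrt{5 - 102} = \sqrt{-97} = i \sqrt{97} \approx 9.8489 i$)
$\left(-21 + K\right)^{2} = \left(-21 + i \sqrt{97}\right)^{2}$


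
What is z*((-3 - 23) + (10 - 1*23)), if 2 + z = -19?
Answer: 819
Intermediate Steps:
z = -21 (z = -2 - 19 = -21)
z*((-3 - 23) + (10 - 1*23)) = -21*((-3 - 23) + (10 - 1*23)) = -21*(-26 + (10 - 23)) = -21*(-26 - 13) = -21*(-39) = 819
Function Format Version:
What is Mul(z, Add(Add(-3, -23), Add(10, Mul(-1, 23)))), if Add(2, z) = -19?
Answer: 819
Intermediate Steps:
z = -21 (z = Add(-2, -19) = -21)
Mul(z, Add(Add(-3, -23), Add(10, Mul(-1, 23)))) = Mul(-21, Add(Add(-3, -23), Add(10, Mul(-1, 23)))) = Mul(-21, Add(-26, Add(10, -23))) = Mul(-21, Add(-26, -13)) = Mul(-21, -39) = 819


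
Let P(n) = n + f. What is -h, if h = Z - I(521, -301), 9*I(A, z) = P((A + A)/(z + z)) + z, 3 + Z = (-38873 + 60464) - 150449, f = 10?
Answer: 348996337/2709 ≈ 1.2883e+5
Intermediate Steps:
P(n) = 10 + n (P(n) = n + 10 = 10 + n)
Z = -128861 (Z = -3 + ((-38873 + 60464) - 150449) = -3 + (21591 - 150449) = -3 - 128858 = -128861)
I(A, z) = 10/9 + z/9 + A/(9*z) (I(A, z) = ((10 + (A + A)/(z + z)) + z)/9 = ((10 + (2*A)/((2*z))) + z)/9 = ((10 + (2*A)*(1/(2*z))) + z)/9 = ((10 + A/z) + z)/9 = (10 + z + A/z)/9 = 10/9 + z/9 + A/(9*z))
h = -348996337/2709 (h = -128861 - (521 + (-301)² + 10*(-301))/(9*(-301)) = -128861 - (-1)*(521 + 90601 - 3010)/(9*301) = -128861 - (-1)*88112/(9*301) = -128861 - 1*(-88112/2709) = -128861 + 88112/2709 = -348996337/2709 ≈ -1.2883e+5)
-h = -1*(-348996337/2709) = 348996337/2709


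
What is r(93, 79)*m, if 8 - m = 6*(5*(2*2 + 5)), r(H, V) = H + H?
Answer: -48732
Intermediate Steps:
r(H, V) = 2*H
m = -262 (m = 8 - 6*5*(2*2 + 5) = 8 - 6*5*(4 + 5) = 8 - 6*5*9 = 8 - 6*45 = 8 - 1*270 = 8 - 270 = -262)
r(93, 79)*m = (2*93)*(-262) = 186*(-262) = -48732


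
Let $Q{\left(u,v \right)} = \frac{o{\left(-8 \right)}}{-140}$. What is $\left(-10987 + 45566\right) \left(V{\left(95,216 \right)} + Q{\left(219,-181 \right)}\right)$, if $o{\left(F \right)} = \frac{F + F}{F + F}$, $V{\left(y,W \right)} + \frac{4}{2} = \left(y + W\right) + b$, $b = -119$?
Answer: $\frac{919766821}{140} \approx 6.5698 \cdot 10^{6}$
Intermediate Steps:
$V{\left(y,W \right)} = -121 + W + y$ ($V{\left(y,W \right)} = -2 - \left(119 - W - y\right) = -2 + \left(-119 + W + y\right) = -121 + W + y$)
$o{\left(F \right)} = 1$ ($o{\left(F \right)} = \frac{2 F}{2 F} = 2 F \frac{1}{2 F} = 1$)
$Q{\left(u,v \right)} = - \frac{1}{140}$ ($Q{\left(u,v \right)} = 1 \frac{1}{-140} = 1 \left(- \frac{1}{140}\right) = - \frac{1}{140}$)
$\left(-10987 + 45566\right) \left(V{\left(95,216 \right)} + Q{\left(219,-181 \right)}\right) = \left(-10987 + 45566\right) \left(\left(-121 + 216 + 95\right) - \frac{1}{140}\right) = 34579 \left(190 - \frac{1}{140}\right) = 34579 \cdot \frac{26599}{140} = \frac{919766821}{140}$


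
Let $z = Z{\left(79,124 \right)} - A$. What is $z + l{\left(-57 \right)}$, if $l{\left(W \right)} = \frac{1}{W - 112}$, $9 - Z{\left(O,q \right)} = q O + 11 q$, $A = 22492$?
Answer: $- \frac{5685668}{169} \approx -33643.0$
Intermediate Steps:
$Z{\left(O,q \right)} = 9 - 11 q - O q$ ($Z{\left(O,q \right)} = 9 - \left(q O + 11 q\right) = 9 - \left(O q + 11 q\right) = 9 - \left(11 q + O q\right) = 9 - 11 q - O q$)
$l{\left(W \right)} = \frac{1}{-112 + W}$
$z = -33643$ ($z = \left(9 - 1364 - 79 \cdot 124\right) - 22492 = \left(9 - 1364 - 9796\right) - 22492 = -11151 - 22492 = -33643$)
$z + l{\left(-57 \right)} = -33643 + \frac{1}{-112 - 57} = -33643 + \frac{1}{-169} = -33643 - \frac{1}{169} = - \frac{5685668}{169}$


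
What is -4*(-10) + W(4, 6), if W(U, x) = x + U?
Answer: 50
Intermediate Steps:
W(U, x) = U + x
-4*(-10) + W(4, 6) = -4*(-10) + (4 + 6) = 40 + 10 = 50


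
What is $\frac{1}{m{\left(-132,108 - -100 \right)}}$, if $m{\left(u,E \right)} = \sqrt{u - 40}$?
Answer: $- \frac{i \sqrt{43}}{86} \approx - 0.076249 i$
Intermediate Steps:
$m{\left(u,E \right)} = \sqrt{-40 + u}$
$\frac{1}{m{\left(-132,108 - -100 \right)}} = \frac{1}{\sqrt{-40 - 132}} = \frac{1}{\sqrt{-172}} = \frac{1}{2 i \sqrt{43}} = - \frac{i \sqrt{43}}{86}$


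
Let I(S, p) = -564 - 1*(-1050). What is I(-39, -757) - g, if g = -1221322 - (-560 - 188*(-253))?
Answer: 1268812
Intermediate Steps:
I(S, p) = 486 (I(S, p) = -564 + 1050 = 486)
g = -1268326 (g = -1221322 - (-560 + 47564) = -1221322 - 1*47004 = -1221322 - 47004 = -1268326)
I(-39, -757) - g = 486 - 1*(-1268326) = 486 + 1268326 = 1268812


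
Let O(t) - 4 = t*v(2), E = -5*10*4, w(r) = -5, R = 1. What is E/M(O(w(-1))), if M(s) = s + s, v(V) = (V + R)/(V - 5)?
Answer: -100/9 ≈ -11.111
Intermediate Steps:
v(V) = (1 + V)/(-5 + V) (v(V) = (V + 1)/(V - 5) = (1 + V)/(-5 + V))
E = -200 (E = -50*4 = -200)
O(t) = 4 - t (O(t) = 4 + t*((1 + 2)/(-5 + 2)) = 4 + t*(3/(-3)) = 4 + t*(-⅓*3) = 4 + t*(-1) = 4 - t)
M(s) = 2*s
E/M(O(w(-1))) = -200*1/(2*(4 - 1*(-5))) = -200*1/(2*(4 + 5)) = -200/(2*9) = -200/18 = -200*1/18 = -100/9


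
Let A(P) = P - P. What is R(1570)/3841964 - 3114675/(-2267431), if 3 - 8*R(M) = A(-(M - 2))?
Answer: 95731760575893/69691106195872 ≈ 1.3737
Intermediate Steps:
A(P) = 0
R(M) = 3/8 (R(M) = 3/8 - 1/8*0 = 3/8 + 0 = 3/8)
R(1570)/3841964 - 3114675/(-2267431) = (3/8)/3841964 - 3114675/(-2267431) = (3/8)*(1/3841964) - 3114675*(-1/2267431) = 3/30735712 + 3114675/2267431 = 95731760575893/69691106195872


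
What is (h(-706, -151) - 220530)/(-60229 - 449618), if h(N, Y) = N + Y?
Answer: 221387/509847 ≈ 0.43422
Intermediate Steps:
(h(-706, -151) - 220530)/(-60229 - 449618) = ((-706 - 151) - 220530)/(-60229 - 449618) = (-857 - 220530)/(-509847) = -221387*(-1/509847) = 221387/509847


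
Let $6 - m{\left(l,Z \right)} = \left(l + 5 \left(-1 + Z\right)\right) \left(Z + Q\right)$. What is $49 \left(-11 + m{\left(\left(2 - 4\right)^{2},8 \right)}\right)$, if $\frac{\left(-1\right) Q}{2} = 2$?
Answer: $-7889$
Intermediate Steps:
$Q = -4$ ($Q = \left(-2\right) 2 = -4$)
$m{\left(l,Z \right)} = 6 - \left(-4 + Z\right) \left(-5 + l + 5 Z\right)$ ($m{\left(l,Z \right)} = 6 - \left(l + 5 \left(-1 + Z\right)\right) \left(Z - 4\right) = 6 - \left(l + \left(-5 + 5 Z\right)\right) \left(-4 + Z\right) = 6 - \left(-5 + l + 5 Z\right) \left(-4 + Z\right) = 6 - \left(-4 + Z\right) \left(-5 + l + 5 Z\right)$)
$49 \left(-11 + m{\left(\left(2 - 4\right)^{2},8 \right)}\right) = 49 \left(-11 - \left(-186 + 320 + 4 \left(2 - 4\right)^{2}\right)\right) = 49 \left(-11 - \left(134 + 16\right)\right) = 49 \left(-11 - \left(118 + 32\right)\right) = 49 \left(-11 - 150\right) = 49 \left(-161\right) = -7889$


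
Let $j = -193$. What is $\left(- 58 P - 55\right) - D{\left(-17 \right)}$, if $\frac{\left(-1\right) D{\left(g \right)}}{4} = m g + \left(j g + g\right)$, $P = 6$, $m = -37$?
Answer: $15169$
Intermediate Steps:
$D{\left(g \right)} = 916 g$ ($D{\left(g \right)} = - 4 \left(- 37 g + \left(- 193 g + g\right)\right) = - 4 \left(- 37 g - 192 g\right) = - 4 \left(- 229 g\right) = 916 g$)
$\left(- 58 P - 55\right) - D{\left(-17 \right)} = \left(\left(-58\right) 6 - 55\right) - 916 \left(-17\right) = \left(-348 - 55\right) - -15572 = -403 + 15572 = 15169$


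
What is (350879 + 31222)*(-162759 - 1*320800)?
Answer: -184768377459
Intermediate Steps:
(350879 + 31222)*(-162759 - 1*320800) = 382101*(-162759 - 320800) = 382101*(-483559) = -184768377459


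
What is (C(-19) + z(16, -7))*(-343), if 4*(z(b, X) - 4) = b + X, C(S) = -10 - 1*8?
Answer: 16121/4 ≈ 4030.3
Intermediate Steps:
C(S) = -18 (C(S) = -10 - 8 = -18)
z(b, X) = 4 + X/4 + b/4 (z(b, X) = 4 + (b + X)/4 = 4 + (X + b)/4 = 4 + (X/4 + b/4) = 4 + X/4 + b/4)
(C(-19) + z(16, -7))*(-343) = (-18 + (4 + (1/4)*(-7) + (1/4)*16))*(-343) = (-18 + (4 - 7/4 + 4))*(-343) = (-18 + 25/4)*(-343) = -47/4*(-343) = 16121/4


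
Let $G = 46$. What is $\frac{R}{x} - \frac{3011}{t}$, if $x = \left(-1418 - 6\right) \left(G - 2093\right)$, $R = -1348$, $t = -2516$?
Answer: $\frac{137085260}{114593107} \approx 1.1963$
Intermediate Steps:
$x = 2914928$ ($x = \left(-1418 - 6\right) \left(46 - 2093\right) = \left(-1424\right) \left(-2047\right) = 2914928$)
$\frac{R}{x} - \frac{3011}{t} = - \frac{1348}{2914928} - \frac{3011}{-2516} = \left(-1348\right) \frac{1}{2914928} - - \frac{3011}{2516} = - \frac{337}{728732} + \frac{3011}{2516} = \frac{137085260}{114593107}$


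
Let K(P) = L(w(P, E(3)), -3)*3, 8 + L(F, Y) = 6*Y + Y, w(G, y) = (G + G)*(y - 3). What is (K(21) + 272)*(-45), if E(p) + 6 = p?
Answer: -8325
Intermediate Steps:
E(p) = -6 + p
w(G, y) = 2*G*(-3 + y) (w(G, y) = (2*G)*(-3 + y) = 2*G*(-3 + y))
L(F, Y) = -8 + 7*Y (L(F, Y) = -8 + (6*Y + Y) = -8 + 7*Y)
K(P) = -87 (K(P) = (-8 + 7*(-3))*3 = (-8 - 21)*3 = -29*3 = -87)
(K(21) + 272)*(-45) = (-87 + 272)*(-45) = 185*(-45) = -8325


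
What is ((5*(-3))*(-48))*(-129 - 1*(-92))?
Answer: -26640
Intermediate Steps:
((5*(-3))*(-48))*(-129 - 1*(-92)) = (-15*(-48))*(-129 + 92) = 720*(-37) = -26640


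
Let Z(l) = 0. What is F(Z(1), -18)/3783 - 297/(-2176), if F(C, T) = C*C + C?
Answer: 297/2176 ≈ 0.13649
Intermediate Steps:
F(C, T) = C + C**2 (F(C, T) = C**2 + C = C + C**2)
F(Z(1), -18)/3783 - 297/(-2176) = (0*(1 + 0))/3783 - 297/(-2176) = (0*1)*(1/3783) - 297*(-1/2176) = 0*(1/3783) + 297/2176 = 0 + 297/2176 = 297/2176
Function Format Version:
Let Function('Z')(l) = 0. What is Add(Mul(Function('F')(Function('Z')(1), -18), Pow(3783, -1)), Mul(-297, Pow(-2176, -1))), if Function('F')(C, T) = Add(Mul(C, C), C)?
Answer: Rational(297, 2176) ≈ 0.13649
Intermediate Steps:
Function('F')(C, T) = Add(C, Pow(C, 2)) (Function('F')(C, T) = Add(Pow(C, 2), C) = Add(C, Pow(C, 2)))
Add(Mul(Function('F')(Function('Z')(1), -18), Pow(3783, -1)), Mul(-297, Pow(-2176, -1))) = Add(Mul(Mul(0, Add(1, 0)), Pow(3783, -1)), Mul(-297, Pow(-2176, -1))) = Add(Mul(Mul(0, 1), Rational(1, 3783)), Mul(-297, Rational(-1, 2176))) = Add(Mul(0, Rational(1, 3783)), Rational(297, 2176)) = Add(0, Rational(297, 2176)) = Rational(297, 2176)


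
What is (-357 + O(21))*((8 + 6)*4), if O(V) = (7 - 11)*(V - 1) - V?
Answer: -25648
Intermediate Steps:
O(V) = 4 - 5*V (O(V) = -4*(-1 + V) - V = (4 - 4*V) - V = 4 - 5*V)
(-357 + O(21))*((8 + 6)*4) = (-357 + (4 - 5*21))*((8 + 6)*4) = (-357 + (4 - 105))*(14*4) = (-357 - 101)*56 = -458*56 = -25648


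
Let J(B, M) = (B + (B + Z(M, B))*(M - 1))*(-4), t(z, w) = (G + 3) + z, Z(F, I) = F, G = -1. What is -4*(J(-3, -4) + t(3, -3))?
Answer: 492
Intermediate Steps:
t(z, w) = 2 + z (t(z, w) = (-1 + 3) + z = 2 + z)
J(B, M) = -4*B - 4*(-1 + M)*(B + M) (J(B, M) = (B + (B + M)*(M - 1))*(-4) = (B + (B + M)*(-1 + M))*(-4) = (B + (-1 + M)*(B + M))*(-4) = -4*B - 4*(-1 + M)*(B + M))
-4*(J(-3, -4) + t(3, -3)) = -4*(4*(-4)*(1 - 1*(-3) - 1*(-4)) + (2 + 3)) = -4*(4*(-4)*(1 + 3 + 4) + 5) = -4*(4*(-4)*8 + 5) = -4*(-128 + 5) = -4*(-123) = 492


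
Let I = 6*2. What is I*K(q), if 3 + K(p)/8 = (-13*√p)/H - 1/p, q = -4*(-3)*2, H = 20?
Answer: -292 - 624*√6/5 ≈ -597.70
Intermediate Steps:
q = 24 (q = 12*2 = 24)
I = 12
K(p) = -24 - 8/p - 26*√p/5 (K(p) = -24 + 8*(-13*√p/20 - 1/p) = -24 + 8*(-1/p - 13*√p/20) = -24 + (-8/p - 26*√p/5) = -24 - 8/p - 26*√p/5)
I*K(q) = 12*(-24 - 8/24 - 52*√6/5) = 12*(-24 - 8*1/24 - 52*√6/5) = 12*(-24 - ⅓ - 52*√6/5) = 12*(-73/3 - 52*√6/5) = -292 - 624*√6/5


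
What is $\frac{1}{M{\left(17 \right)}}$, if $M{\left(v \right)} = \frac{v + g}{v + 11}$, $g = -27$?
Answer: $- \frac{14}{5} \approx -2.8$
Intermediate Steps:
$M{\left(v \right)} = \frac{-27 + v}{11 + v}$ ($M{\left(v \right)} = \frac{v - 27}{v + 11} = \frac{-27 + v}{11 + v}$)
$\frac{1}{M{\left(17 \right)}} = \frac{1}{\frac{1}{11 + 17} \left(-27 + 17\right)} = \frac{1}{\frac{1}{28} \left(-10\right)} = \frac{1}{- \frac{5}{14}} = - \frac{14}{5}$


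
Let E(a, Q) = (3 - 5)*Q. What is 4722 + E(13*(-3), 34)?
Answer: 4654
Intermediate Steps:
E(a, Q) = -2*Q
4722 + E(13*(-3), 34) = 4722 - 2*34 = 4722 - 68 = 4654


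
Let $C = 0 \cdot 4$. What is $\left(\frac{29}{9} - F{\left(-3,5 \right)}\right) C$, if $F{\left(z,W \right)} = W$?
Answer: $0$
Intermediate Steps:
$C = 0$
$\left(\frac{29}{9} - F{\left(-3,5 \right)}\right) C = \left(\frac{29}{9} - 5\right) 0 = \left(- \frac{16}{9}\right) 0 = 0$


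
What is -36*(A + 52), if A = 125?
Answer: -6372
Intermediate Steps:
-36*(A + 52) = -36*(125 + 52) = -36*177 = -6372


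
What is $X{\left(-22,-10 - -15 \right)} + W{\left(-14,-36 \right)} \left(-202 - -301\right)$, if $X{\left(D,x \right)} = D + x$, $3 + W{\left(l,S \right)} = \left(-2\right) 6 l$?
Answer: $16318$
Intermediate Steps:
$W{\left(l,S \right)} = -3 - 12 l$ ($W{\left(l,S \right)} = -3 + \left(-2\right) 6 l = -3 - 12 l$)
$X{\left(-22,-10 - -15 \right)} + W{\left(-14,-36 \right)} \left(-202 - -301\right) = \left(-22 - -5\right) + \left(-3 - -168\right) \left(-202 - -301\right) = \left(-22 + \left(-10 + 15\right)\right) + \left(-3 + 168\right) \left(-202 + 301\right) = \left(-22 + 5\right) + 165 \cdot 99 = -17 + 16335 = 16318$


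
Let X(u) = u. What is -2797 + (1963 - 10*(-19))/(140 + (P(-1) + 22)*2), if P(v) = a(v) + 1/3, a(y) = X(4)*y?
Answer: -1475951/530 ≈ -2784.8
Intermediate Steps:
a(y) = 4*y
P(v) = ⅓ + 4*v (P(v) = 4*v + 1/3 = 4*v + 1*(⅓) = 4*v + ⅓ = ⅓ + 4*v)
-2797 + (1963 - 10*(-19))/(140 + (P(-1) + 22)*2) = -2797 + (1963 - 10*(-19))/(140 + ((⅓ + 4*(-1)) + 22)*2) = -2797 + (1963 + 190)/(140 + ((⅓ - 4) + 22)*2) = -2797 + 2153/(140 + (-11/3 + 22)*2) = -2797 + 2153/(140 + (55/3)*2) = -2797 + 2153/(140 + 110/3) = -2797 + 2153/(530/3) = -2797 + 2153*(3/530) = -2797 + 6459/530 = -1475951/530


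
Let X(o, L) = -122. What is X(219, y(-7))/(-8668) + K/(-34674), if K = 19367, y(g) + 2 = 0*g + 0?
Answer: -20455366/37569279 ≈ -0.54447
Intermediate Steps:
y(g) = -2 (y(g) = -2 + (0*g + 0) = -2 + (0 + 0) = -2 + 0 = -2)
X(219, y(-7))/(-8668) + K/(-34674) = -122/(-8668) + 19367/(-34674) = -122*(-1/8668) + 19367*(-1/34674) = 61/4334 - 19367/34674 = -20455366/37569279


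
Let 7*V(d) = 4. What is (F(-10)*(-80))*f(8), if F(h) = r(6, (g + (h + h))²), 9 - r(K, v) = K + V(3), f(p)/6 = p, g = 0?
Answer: -65280/7 ≈ -9325.7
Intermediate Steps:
f(p) = 6*p
V(d) = 4/7 (V(d) = (⅐)*4 = 4/7)
r(K, v) = 59/7 - K (r(K, v) = 9 - (K + 4/7) = 9 - (4/7 + K) = 9 + (-4/7 - K) = 59/7 - K)
F(h) = 17/7 (F(h) = 59/7 - 1*6 = 59/7 - 6 = 17/7)
(F(-10)*(-80))*f(8) = ((17/7)*(-80))*(6*8) = -1360/7*48 = -65280/7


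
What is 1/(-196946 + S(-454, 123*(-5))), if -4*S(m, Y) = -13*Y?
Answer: -4/795779 ≈ -5.0265e-6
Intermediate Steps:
S(m, Y) = 13*Y/4 (S(m, Y) = -(-13)*Y/4 = 13*Y/4)
1/(-196946 + S(-454, 123*(-5))) = 1/(-196946 + 13*(123*(-5))/4) = 1/(-196946 + (13/4)*(-615)) = 1/(-196946 - 7995/4) = 1/(-795779/4) = -4/795779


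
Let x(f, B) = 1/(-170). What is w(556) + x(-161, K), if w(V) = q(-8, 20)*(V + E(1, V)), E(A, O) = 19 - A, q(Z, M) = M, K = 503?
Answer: 1951599/170 ≈ 11480.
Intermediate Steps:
x(f, B) = -1/170
w(V) = 360 + 20*V (w(V) = 20*(V + (19 - 1*1)) = 20*(V + (19 - 1)) = 20*(V + 18) = 20*(18 + V) = 360 + 20*V)
w(556) + x(-161, K) = (360 + 20*556) - 1/170 = (360 + 11120) - 1/170 = 11480 - 1/170 = 1951599/170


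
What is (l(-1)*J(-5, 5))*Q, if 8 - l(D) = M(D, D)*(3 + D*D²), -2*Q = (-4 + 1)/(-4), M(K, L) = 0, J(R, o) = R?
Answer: 15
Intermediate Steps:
Q = -3/8 (Q = -(-4 + 1)/(2*(-4)) = -(-3)*(-1)/(2*4) = -½*¾ = -3/8 ≈ -0.37500)
l(D) = 8 (l(D) = 8 - 0*(3 + D*D²) = 8 - 0*(3 + D³) = 8 - 1*0 = 8 + 0 = 8)
(l(-1)*J(-5, 5))*Q = (8*(-5))*(-3/8) = -40*(-3/8) = 15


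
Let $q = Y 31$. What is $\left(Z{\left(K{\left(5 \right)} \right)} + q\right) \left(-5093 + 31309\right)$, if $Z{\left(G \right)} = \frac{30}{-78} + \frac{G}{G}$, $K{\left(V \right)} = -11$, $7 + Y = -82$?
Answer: $- \frac{940079544}{13} \approx -7.2314 \cdot 10^{7}$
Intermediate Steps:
$Y = -89$ ($Y = -7 - 82 = -89$)
$q = -2759$ ($q = \left(-89\right) 31 = -2759$)
$Z{\left(G \right)} = \frac{8}{13}$ ($Z{\left(G \right)} = 30 \left(- \frac{1}{78}\right) + 1 = - \frac{5}{13} + 1 = \frac{8}{13}$)
$\left(Z{\left(K{\left(5 \right)} \right)} + q\right) \left(-5093 + 31309\right) = \left(\frac{8}{13} - 2759\right) \left(-5093 + 31309\right) = \left(- \frac{35859}{13}\right) 26216 = - \frac{940079544}{13}$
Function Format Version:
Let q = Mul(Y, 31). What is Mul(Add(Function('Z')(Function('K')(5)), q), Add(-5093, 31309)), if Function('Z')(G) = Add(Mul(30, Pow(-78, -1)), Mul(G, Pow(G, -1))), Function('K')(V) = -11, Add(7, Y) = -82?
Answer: Rational(-940079544, 13) ≈ -7.2314e+7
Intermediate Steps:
Y = -89 (Y = Add(-7, -82) = -89)
q = -2759 (q = Mul(-89, 31) = -2759)
Function('Z')(G) = Rational(8, 13) (Function('Z')(G) = Add(Mul(30, Rational(-1, 78)), 1) = Add(Rational(-5, 13), 1) = Rational(8, 13))
Mul(Add(Function('Z')(Function('K')(5)), q), Add(-5093, 31309)) = Mul(Add(Rational(8, 13), -2759), Add(-5093, 31309)) = Mul(Rational(-35859, 13), 26216) = Rational(-940079544, 13)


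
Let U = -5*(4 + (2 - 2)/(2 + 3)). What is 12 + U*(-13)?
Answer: 272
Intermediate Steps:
U = -20 (U = -5*(4 + 0/5) = -5*(4 + 0*(1/5)) = -5*(4 + 0) = -5*4 = -20)
12 + U*(-13) = 12 - 20*(-13) = 12 + 260 = 272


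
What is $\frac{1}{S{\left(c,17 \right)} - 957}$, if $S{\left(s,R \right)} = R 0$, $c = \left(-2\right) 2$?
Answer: $- \frac{1}{957} \approx -0.0010449$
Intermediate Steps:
$c = -4$
$S{\left(s,R \right)} = 0$
$\frac{1}{S{\left(c,17 \right)} - 957} = \frac{1}{0 - 957} = \frac{1}{-957} = - \frac{1}{957}$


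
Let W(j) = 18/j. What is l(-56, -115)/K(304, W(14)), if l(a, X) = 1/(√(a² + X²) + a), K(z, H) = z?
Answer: 7/502550 + √16361/4020400 ≈ 4.5744e-5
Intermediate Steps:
l(a, X) = 1/(a + √(X² + a²)) (l(a, X) = 1/(√(X² + a²) + a) = 1/(a + √(X² + a²)))
l(-56, -115)/K(304, W(14)) = 1/(-56 + √((-115)² + (-56)²)*304) = (1/304)/(-56 + √(13225 + 3136)) = (1/304)/(-56 + √16361) = 1/(304*(-56 + √16361))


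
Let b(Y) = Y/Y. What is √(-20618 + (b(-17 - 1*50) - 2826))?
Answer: I*√23443 ≈ 153.11*I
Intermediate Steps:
b(Y) = 1
√(-20618 + (b(-17 - 1*50) - 2826)) = √(-20618 + (1 - 2826)) = √(-20618 - 2825) = √(-23443) = I*√23443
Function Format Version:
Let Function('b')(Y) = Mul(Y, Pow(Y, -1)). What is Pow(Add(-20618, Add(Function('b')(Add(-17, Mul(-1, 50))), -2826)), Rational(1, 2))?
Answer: Mul(I, Pow(23443, Rational(1, 2))) ≈ Mul(153.11, I)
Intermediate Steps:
Function('b')(Y) = 1
Pow(Add(-20618, Add(Function('b')(Add(-17, Mul(-1, 50))), -2826)), Rational(1, 2)) = Pow(Add(-20618, Add(1, -2826)), Rational(1, 2)) = Pow(Add(-20618, -2825), Rational(1, 2)) = Pow(-23443, Rational(1, 2)) = Mul(I, Pow(23443, Rational(1, 2)))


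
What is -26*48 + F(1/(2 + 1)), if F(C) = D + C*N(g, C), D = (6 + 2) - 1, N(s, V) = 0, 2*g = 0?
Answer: -1241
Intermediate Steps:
g = 0 (g = (½)*0 = 0)
D = 7 (D = 8 - 1 = 7)
F(C) = 7 (F(C) = 7 + C*0 = 7 + 0 = 7)
-26*48 + F(1/(2 + 1)) = -26*48 + 7 = -1248 + 7 = -1241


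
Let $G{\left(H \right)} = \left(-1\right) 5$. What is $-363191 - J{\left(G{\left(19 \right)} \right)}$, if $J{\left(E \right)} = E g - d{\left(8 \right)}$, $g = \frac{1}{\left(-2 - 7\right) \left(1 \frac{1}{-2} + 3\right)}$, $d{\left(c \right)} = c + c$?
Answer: $- \frac{3268577}{9} \approx -3.6318 \cdot 10^{5}$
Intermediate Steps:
$G{\left(H \right)} = -5$
$d{\left(c \right)} = 2 c$
$g = - \frac{2}{45}$ ($g = \frac{1}{\left(-9\right) \left(1 \left(- \frac{1}{2}\right) + 3\right)} = \frac{1}{\left(-9\right) \left(- \frac{1}{2} + 3\right)} = \frac{1}{\left(-9\right) \frac{5}{2}} = \frac{1}{- \frac{45}{2}} = - \frac{2}{45} \approx -0.044444$)
$J{\left(E \right)} = -16 - \frac{2 E}{45}$ ($J{\left(E \right)} = E \left(- \frac{2}{45}\right) - 2 \cdot 8 = - \frac{2 E}{45} - 16 = -16 - \frac{2 E}{45}$)
$-363191 - J{\left(G{\left(19 \right)} \right)} = -363191 - \left(-16 - - \frac{2}{9}\right) = -363191 - \left(-16 + \frac{2}{9}\right) = -363191 - - \frac{142}{9} = -363191 + \frac{142}{9} = - \frac{3268577}{9}$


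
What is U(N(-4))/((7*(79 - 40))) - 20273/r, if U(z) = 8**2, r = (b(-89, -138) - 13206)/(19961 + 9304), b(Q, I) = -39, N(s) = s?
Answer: 10797922591/241059 ≈ 44794.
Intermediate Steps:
r = -883/1951 (r = (-39 - 13206)/(19961 + 9304) = -13245/29265 = -13245*1/29265 = -883/1951 ≈ -0.45259)
U(z) = 64
U(N(-4))/((7*(79 - 40))) - 20273/r = 64/((7*(79 - 40))) - 20273/(-883/1951) = 64/((7*39)) - 20273*(-1951/883) = 64/273 + 39552623/883 = 10797922591/241059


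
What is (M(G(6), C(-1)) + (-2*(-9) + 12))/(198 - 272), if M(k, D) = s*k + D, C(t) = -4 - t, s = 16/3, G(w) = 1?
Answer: -97/222 ≈ -0.43694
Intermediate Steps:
s = 16/3 (s = 16*(⅓) = 16/3 ≈ 5.3333)
M(k, D) = D + 16*k/3 (M(k, D) = 16*k/3 + D = D + 16*k/3)
(M(G(6), C(-1)) + (-2*(-9) + 12))/(198 - 272) = (((-4 - 1*(-1)) + (16/3)*1) + (-2*(-9) + 12))/(198 - 272) = (((-4 + 1) + 16/3) + (18 + 12))/(-74) = ((-3 + 16/3) + 30)*(-1/74) = (7/3 + 30)*(-1/74) = (97/3)*(-1/74) = -97/222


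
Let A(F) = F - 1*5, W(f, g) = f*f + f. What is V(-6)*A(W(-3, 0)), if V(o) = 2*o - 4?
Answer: -16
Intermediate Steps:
W(f, g) = f + f² (W(f, g) = f² + f = f + f²)
A(F) = -5 + F (A(F) = F - 5 = -5 + F)
V(o) = -4 + 2*o
V(-6)*A(W(-3, 0)) = (-4 + 2*(-6))*(-5 - 3*(1 - 3)) = (-4 - 12)*(-5 - 3*(-2)) = -16*(-5 + 6) = -16*1 = -16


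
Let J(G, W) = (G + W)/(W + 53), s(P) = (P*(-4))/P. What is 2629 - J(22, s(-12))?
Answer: 128803/49 ≈ 2628.6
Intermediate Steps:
s(P) = -4 (s(P) = (-4*P)/P = -4)
J(G, W) = (G + W)/(53 + W)
2629 - J(22, s(-12)) = 2629 - (22 - 4)/(53 - 4) = 2629 - 18/49 = 128803/49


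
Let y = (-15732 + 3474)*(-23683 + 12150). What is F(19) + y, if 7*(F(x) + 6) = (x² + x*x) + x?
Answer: 989601297/7 ≈ 1.4137e+8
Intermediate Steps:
F(x) = -6 + x/7 + 2*x²/7 (F(x) = -6 + ((x² + x*x) + x)/7 = -6 + ((x² + x²) + x)/7 = -6 + (2*x² + x)/7 = -6 + (x + 2*x²)/7 = -6 + (x/7 + 2*x²/7) = -6 + x/7 + 2*x²/7)
y = 141371514 (y = -12258*(-11533) = 141371514)
F(19) + y = (-6 + (⅐)*19 + (2/7)*19²) + 141371514 = (-6 + 19/7 + (2/7)*361) + 141371514 = (-6 + 19/7 + 722/7) + 141371514 = 699/7 + 141371514 = 989601297/7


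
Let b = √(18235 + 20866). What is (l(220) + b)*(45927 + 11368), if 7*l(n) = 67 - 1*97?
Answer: -245550 + 57295*√39101 ≈ 1.1084e+7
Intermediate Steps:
l(n) = -30/7 (l(n) = (67 - 1*97)/7 = (67 - 97)/7 = (⅐)*(-30) = -30/7)
b = √39101 ≈ 197.74
(l(220) + b)*(45927 + 11368) = (-30/7 + √39101)*(45927 + 11368) = (-30/7 + √39101)*57295 = -245550 + 57295*√39101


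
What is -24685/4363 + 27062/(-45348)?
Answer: -618743443/98926662 ≈ -6.2546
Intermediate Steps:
-24685/4363 + 27062/(-45348) = -24685*1/4363 + 27062*(-1/45348) = -24685/4363 - 13531/22674 = -618743443/98926662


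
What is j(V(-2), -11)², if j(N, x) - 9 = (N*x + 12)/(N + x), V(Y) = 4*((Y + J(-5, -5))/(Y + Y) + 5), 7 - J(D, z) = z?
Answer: 11449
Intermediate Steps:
J(D, z) = 7 - z
V(Y) = 20 + 2*(12 + Y)/Y (V(Y) = 4*((Y + (7 - 1*(-5)))/(Y + Y) + 5) = 4*((Y + (7 + 5))/((2*Y)) + 5) = 4*((Y + 12)*(1/(2*Y)) + 5) = 4*((12 + Y)*(1/(2*Y)) + 5) = 4*((12 + Y)/(2*Y) + 5) = 4*(5 + (12 + Y)/(2*Y)) = 20 + 2*(12 + Y)/Y)
j(N, x) = 9 + (12 + N*x)/(N + x) (j(N, x) = 9 + (N*x + 12)/(N + x) = 9 + (12 + N*x)/(N + x))
j(V(-2), -11)² = ((12 + 9*(22 + 24/(-2)) + 9*(-11) + (22 + 24/(-2))*(-11))/((22 + 24/(-2)) - 11))² = ((12 + 9*(22 + 24*(-½)) - 99 + (22 + 24*(-½))*(-11))/((22 + 24*(-½)) - 11))² = ((12 + 9*(22 - 12) - 99 + (22 - 12)*(-11))/((22 - 12) - 11))² = ((12 + 9*10 - 99 + 10*(-11))/(10 - 11))² = ((12 + 90 - 99 - 110)/(-1))² = (-1*(-107))² = 107² = 11449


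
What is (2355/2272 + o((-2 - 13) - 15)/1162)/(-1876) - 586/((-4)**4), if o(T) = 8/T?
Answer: -42524674643/18572850240 ≈ -2.2896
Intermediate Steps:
(2355/2272 + o((-2 - 13) - 15)/1162)/(-1876) - 586/((-4)**4) = (2355/2272 + (8/((-2 - 13) - 15))/1162)/(-1876) - 586/((-4)**4) = (2355*(1/2272) + (8/(-15 - 15))*(1/1162))*(-1/1876) - 586/256 = (2355/2272 + (8/(-30))*(1/1162))*(-1/1876) - 586*1/256 = (2355/2272 + (8*(-1/30))*(1/1162))*(-1/1876) - 293/128 = (2355/2272 - 4/15*1/1162)*(-1/1876) - 293/128 = (2355/2272 - 2/8715)*(-1/1876) - 293/128 = (20519281/19800480)*(-1/1876) - 293/128 = -20519281/37145700480 - 293/128 = -42524674643/18572850240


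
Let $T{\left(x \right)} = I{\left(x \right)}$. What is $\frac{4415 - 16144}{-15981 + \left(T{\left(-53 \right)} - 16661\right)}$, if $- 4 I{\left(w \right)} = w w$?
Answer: $\frac{46916}{133377} \approx 0.35175$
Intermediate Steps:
$I{\left(w \right)} = - \frac{w^{2}}{4}$ ($I{\left(w \right)} = - \frac{w w}{4} = - \frac{w^{2}}{4}$)
$T{\left(x \right)} = - \frac{x^{2}}{4}$
$\frac{4415 - 16144}{-15981 + \left(T{\left(-53 \right)} - 16661\right)} = \frac{4415 - 16144}{-15981 - \left(16661 + \frac{\left(-53\right)^{2}}{4}\right)} = - \frac{11729}{-15981 - \frac{69453}{4}} = - \frac{11729}{- \frac{133377}{4}} = \left(-11729\right) \left(- \frac{4}{133377}\right) = \frac{46916}{133377}$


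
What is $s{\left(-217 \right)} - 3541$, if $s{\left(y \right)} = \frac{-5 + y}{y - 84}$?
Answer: $- \frac{1065619}{301} \approx -3540.3$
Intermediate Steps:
$s{\left(y \right)} = \frac{-5 + y}{-84 + y}$
$s{\left(-217 \right)} - 3541 = \frac{-5 - 217}{-84 - 217} - 3541 = \frac{1}{-301} \left(-222\right) - 3541 = \left(- \frac{1}{301}\right) \left(-222\right) - 3541 = \frac{222}{301} - 3541 = - \frac{1065619}{301}$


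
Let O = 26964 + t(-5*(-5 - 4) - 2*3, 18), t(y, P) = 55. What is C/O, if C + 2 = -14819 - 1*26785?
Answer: -41606/27019 ≈ -1.5399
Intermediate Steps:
C = -41606 (C = -2 + (-14819 - 1*26785) = -2 + (-14819 - 26785) = -2 - 41604 = -41606)
O = 27019 (O = 26964 + 55 = 27019)
C/O = -41606/27019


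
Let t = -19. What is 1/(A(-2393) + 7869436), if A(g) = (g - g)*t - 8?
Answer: 1/7869428 ≈ 1.2707e-7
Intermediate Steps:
A(g) = -8 (A(g) = (g - g)*(-19) - 8 = 0*(-19) - 8 = 0 - 8 = -8)
1/(A(-2393) + 7869436) = 1/(-8 + 7869436) = 1/7869428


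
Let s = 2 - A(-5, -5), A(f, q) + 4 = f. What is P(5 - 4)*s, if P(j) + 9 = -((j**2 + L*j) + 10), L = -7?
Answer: -143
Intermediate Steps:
A(f, q) = -4 + f
s = 11 (s = 2 - (-4 - 5) = 2 - 1*(-9) = 2 + 9 = 11)
P(j) = -19 - j**2 + 7*j (P(j) = -9 - ((j**2 - 7*j) + 10) = -9 - (10 + j**2 - 7*j) = -9 + (-10 - j**2 + 7*j) = -19 - j**2 + 7*j)
P(5 - 4)*s = (-19 - (5 - 4)**2 + 7*(5 - 4))*11 = (-19 - 1*1**2 + 7*1)*11 = (-19 - 1*1 + 7)*11 = (-19 - 1 + 7)*11 = -13*11 = -143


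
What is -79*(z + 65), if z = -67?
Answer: 158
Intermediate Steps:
-79*(z + 65) = -79*(-67 + 65) = -79*(-2) = 158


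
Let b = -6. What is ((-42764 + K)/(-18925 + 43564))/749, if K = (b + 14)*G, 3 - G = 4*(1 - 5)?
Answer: -14204/6151537 ≈ -0.0023090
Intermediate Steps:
G = 19 (G = 3 - 4*(1 - 5) = 3 - 4*(-4) = 3 - 1*(-16) = 3 + 16 = 19)
K = 152 (K = (-6 + 14)*19 = 8*19 = 152)
((-42764 + K)/(-18925 + 43564))/749 = ((-42764 + 152)/(-18925 + 43564))/749 = -42612/24639*(1/749) = -42612*1/24639*(1/749) = -14204/8213*1/749 = -14204/6151537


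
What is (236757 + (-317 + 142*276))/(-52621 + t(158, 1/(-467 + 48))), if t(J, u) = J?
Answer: -11984/2281 ≈ -5.2538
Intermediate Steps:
(236757 + (-317 + 142*276))/(-52621 + t(158, 1/(-467 + 48))) = (236757 + (-317 + 142*276))/(-52621 + 158) = (236757 + (-317 + 39192))/(-52463) = (236757 + 38875)*(-1/52463) = 275632*(-1/52463) = -11984/2281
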